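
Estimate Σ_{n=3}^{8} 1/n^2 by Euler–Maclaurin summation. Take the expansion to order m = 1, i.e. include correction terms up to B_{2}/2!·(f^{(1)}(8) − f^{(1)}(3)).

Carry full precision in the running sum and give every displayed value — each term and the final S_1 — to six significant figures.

S_1 ≈ 0.277549

The integral term ∫_3^8 1/x^2 dx = 0.208333.
Endpoint term: (f(3) + f(8))/2 = (0.111111 + 0.0156250)/2 = 0.0633681.
Running total after boundary: 0.271701.
Correction k=1: B_{2}/2! · (f^{(1)}(8) − f^{(1)}(3)) = 1/12 · (-0.00390625 − (-0.0740741)) = 0.00584732.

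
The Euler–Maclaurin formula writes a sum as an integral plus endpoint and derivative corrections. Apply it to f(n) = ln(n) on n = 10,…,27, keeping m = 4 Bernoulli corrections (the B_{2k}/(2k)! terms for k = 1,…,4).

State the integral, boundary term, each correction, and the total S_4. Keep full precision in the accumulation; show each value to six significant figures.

S_4 ≈ 51.7557

Integral: ∫_10^27 ln(x) dx = 48.9617.
Endpoint term: (f(10) + f(27))/2 = (2.30259 + 3.29584)/2 = 2.79921.
Running total after boundary: 51.7610.
k=1: B_{2}/(2)! × [f^{(1)}(27) − f^{(1)}(10)] = 1/12 × (0.0370370 − 0.100000) = -0.00524691.
After k=1: 51.7557.
k=2: B_{4}/(4)! × [f^{(3)}(27) − f^{(3)}(10)] = −1/720 × (0.000101611 − 0.00200000) = 2.63665e-06.
After k=2: 51.7557.
k=3: B_{6}/(6)! × [f^{(5)}(27) − f^{(5)}(10)] = 1/30240 × (1.67260e-06 − 0.000240000) = -7.88120e-09.
After k=3: 51.7557.
k=4: B_{8}/(8)! × [f^{(7)}(27) − f^{(7)}(10)] = −1/1209600 × (6.88313e-08 − 7.20000e-05) = 5.94669e-11.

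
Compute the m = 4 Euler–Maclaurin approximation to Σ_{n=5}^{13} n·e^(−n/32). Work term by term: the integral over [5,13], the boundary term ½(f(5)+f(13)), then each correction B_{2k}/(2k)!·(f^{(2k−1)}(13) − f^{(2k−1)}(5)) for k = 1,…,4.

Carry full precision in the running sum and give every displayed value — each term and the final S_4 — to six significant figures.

S_4 ≈ 59.9232

∫_5^13 x·e^(−x/32) dx evaluates to 53.4821.
½[f(5) + f(13)] = ½[4.27673 + 8.65987] = 6.46830.
So far: 59.9504.
Order-1 term: 1/12 · (0.395523 − 0.721698) = -0.0271812.
Running total after k=1: 59.9232.
Order-2 term: −1/720 · (0.00168731 − 0.00237538) = 9.55645e-07.
Running total after k=2: 59.9232.
Order-3 term: 1/30240 · (2.91834e-06 − 3.95115e-06) = -3.41538e-11.
Running total after k=3: 59.9232.
Order-4 term: −1/1209600 · (4.09073e-09 − 5.45175e-09) = 1.12518e-15.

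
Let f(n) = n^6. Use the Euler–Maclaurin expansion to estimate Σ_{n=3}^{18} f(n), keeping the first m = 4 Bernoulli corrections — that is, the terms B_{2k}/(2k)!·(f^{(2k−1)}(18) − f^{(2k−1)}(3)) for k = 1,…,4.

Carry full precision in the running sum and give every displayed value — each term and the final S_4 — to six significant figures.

S_4 ≈ 1.05410e+08

The integral term ∫_3^18 x^6 dx = 8.74597e+07.
Boundary: ½(f(3) + f(18)) = ½(729.000 + 3.40122e+07) = 1.70065e+07.
Integral + boundary = 1.04466e+08.
k=1: B_{2}/(2)! × [f^{(1)}(18) − f^{(1)}(3)] = 1/12 × (1.13374e+07 − 1458.00) = 944662.
Running total after k=1: 1.05411e+08.
k=2: B_{4}/(4)! × [f^{(3)}(18) − f^{(3)}(3)] = −1/720 × (699840 − 3240.00) = -967.500.
Running total after k=2: 1.05410e+08.
k=3: B_{6}/(6)! × [f^{(5)}(18) − f^{(5)}(3)] = 1/30240 × (12960.0 − 2160.00) = 0.357143.
Running total after k=3: 1.05410e+08.
k=4: B_{8}/(8)! × [f^{(7)}(18) − f^{(7)}(3)] = −1/1209600 × (0.00000 − 0.00000) = 0.00000.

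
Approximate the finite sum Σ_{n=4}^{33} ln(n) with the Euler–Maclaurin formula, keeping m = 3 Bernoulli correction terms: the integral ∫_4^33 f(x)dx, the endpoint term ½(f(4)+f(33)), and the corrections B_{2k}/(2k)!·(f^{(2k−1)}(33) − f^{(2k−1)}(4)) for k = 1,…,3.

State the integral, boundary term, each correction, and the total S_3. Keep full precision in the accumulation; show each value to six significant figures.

S_3 ≈ 83.2627

∫_4^33 ln(x) dx evaluates to 80.8396.
Boundary: ½(f(4) + f(33)) = ½(1.38629 + 3.49651) = 2.44140.
So far: 83.2810.
Order-1 term: 1/12 · (0.0303030 − 0.250000) = -0.0183081.
After k=1: 83.2627.
Order-2 term: −1/720 · (5.56529e-05 − 0.0312500) = 4.33255e-05.
After k=2: 83.2627.
Order-3 term: 1/30240 · (6.13256e-07 − 0.0234375) = -7.75029e-07.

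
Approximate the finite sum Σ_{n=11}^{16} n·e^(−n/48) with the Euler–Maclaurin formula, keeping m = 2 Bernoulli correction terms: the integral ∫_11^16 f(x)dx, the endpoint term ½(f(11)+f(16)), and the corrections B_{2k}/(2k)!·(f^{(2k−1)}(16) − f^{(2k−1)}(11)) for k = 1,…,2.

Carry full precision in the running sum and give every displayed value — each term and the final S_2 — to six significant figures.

∫_11^16 x·e^(−x/48) dx evaluates to 50.8109.
Boundary: ½(f(11) + f(16)) = ½(8.74716 + 11.4645) = 10.1058.
Integral + boundary = 60.9167.
k=1: B_{2}/(2)! × [f^{(1)}(16) − f^{(1)}(11)] = 1/12 × (0.477688 − 0.612964) = -0.0112730.
Partial sum through k=1: 60.9054.
k=2: B_{4}/(4)! × [f^{(3)}(16) − f^{(3)}(11)] = −1/720 × (0.000829319 − 0.000956318) = 1.76387e-07.

S_2 ≈ 60.9054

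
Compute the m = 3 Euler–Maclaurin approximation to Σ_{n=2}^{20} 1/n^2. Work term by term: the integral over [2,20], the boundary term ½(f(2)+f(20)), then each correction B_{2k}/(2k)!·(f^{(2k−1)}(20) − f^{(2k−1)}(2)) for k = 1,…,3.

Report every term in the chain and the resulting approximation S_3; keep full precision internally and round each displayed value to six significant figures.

∫_2^20 1/x^2 dx evaluates to 0.450000.
Boundary: ½(f(2) + f(20)) = ½(0.250000 + 0.00250000) = 0.126250.
So far: 0.576250.
k=1: B_{2}/(2)! × [f^{(1)}(20) − f^{(1)}(2)] = 1/12 × (-0.000250000 − (-0.250000)) = 0.0208125.
After k=1: 0.597063.
k=2: B_{4}/(4)! × [f^{(3)}(20) − f^{(3)}(2)] = −1/720 × (-7.50000e-06 − (-0.750000)) = -0.00104166.
After k=2: 0.596021.
k=3: B_{6}/(6)! × [f^{(5)}(20) − f^{(5)}(2)] = 1/30240 × (-5.62500e-07 − (-5.62500)) = 0.000186012.

S_3 ≈ 0.596207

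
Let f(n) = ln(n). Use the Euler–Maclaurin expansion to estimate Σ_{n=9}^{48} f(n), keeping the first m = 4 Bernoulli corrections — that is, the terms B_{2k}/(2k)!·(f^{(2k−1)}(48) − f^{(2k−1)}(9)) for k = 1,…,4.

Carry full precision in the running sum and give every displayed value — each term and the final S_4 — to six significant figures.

Integral: ∫_9^48 ln(x) dx = 127.043.
½[f(9) + f(48)] = ½[2.19722 + 3.87120] = 3.03421.
Integral + boundary = 130.077.
k=1: B_{2}/(2)! × [f^{(1)}(48) − f^{(1)}(9)] = 1/12 × (0.0208333 − 0.111111) = -0.00752315.
Partial sum through k=1: 130.069.
k=2: B_{4}/(4)! × [f^{(3)}(48) − f^{(3)}(9)] = −1/720 × (1.80845e-05 − 0.00274348) = 3.78528e-06.
Partial sum through k=2: 130.069.
k=3: B_{6}/(6)! × [f^{(5)}(48) − f^{(5)}(9)] = 1/30240 × (9.41901e-08 − 0.000406442) = -1.34374e-08.
Partial sum through k=3: 130.069.
k=4: B_{8}/(8)! × [f^{(7)}(48) − f^{(7)}(9)] = −1/1209600 × (1.22643e-09 − 0.000150534) = 1.24448e-10.

S_4 ≈ 130.069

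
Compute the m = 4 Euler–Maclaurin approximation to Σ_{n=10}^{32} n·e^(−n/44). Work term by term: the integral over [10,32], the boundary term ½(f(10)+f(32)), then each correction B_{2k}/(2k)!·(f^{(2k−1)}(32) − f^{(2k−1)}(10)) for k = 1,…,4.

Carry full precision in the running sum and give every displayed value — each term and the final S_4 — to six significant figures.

The integral term ∫_10^32 x·e^(−x/44) dx = 277.063.
Boundary: ½(f(10) + f(32)) = ½(7.96703 + 15.4632) = 11.7151.
Running total after boundary: 288.778.
k=1: B_{2}/(2)! × [f^{(1)}(32) − f^{(1)}(10)] = 1/12 × (0.131789 − 0.615634) = -0.0403205.
After k=1: 288.738.
k=2: B_{4}/(4)! × [f^{(3)}(32) − f^{(3)}(10)] = −1/720 × (0.000567272 − 0.00114103) = 7.96891e-07.
After k=2: 288.738.
k=3: B_{6}/(6)! × [f^{(5)}(32) − f^{(5)}(10)] = 1/30240 × (5.50863e-07 − 1.01450e-06) = -1.53319e-11.
After k=3: 288.738.
k=4: B_{8}/(8)! × [f^{(7)}(32) − f^{(7)}(10)] = −1/1209600 × (4.17724e-10 − 7.43608e-10) = 2.69415e-16.

S_4 ≈ 288.738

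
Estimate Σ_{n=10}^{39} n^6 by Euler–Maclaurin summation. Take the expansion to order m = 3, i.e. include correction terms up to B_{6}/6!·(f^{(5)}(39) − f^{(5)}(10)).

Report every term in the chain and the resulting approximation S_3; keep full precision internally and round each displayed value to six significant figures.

S_3 ≈ 2.14079e+10

The integral term ∫_10^39 x^6 dx = 1.96030e+10.
Endpoint term: (f(10) + f(39))/2 = (1.00000e+06 + 3.51874e+09)/2 = 1.75987e+09.
Integral + boundary = 2.13629e+10.
k=1: B_{2}/(2)! × [f^{(1)}(39) − f^{(1)}(10)] = 1/12 × (5.41345e+08 − 600000) = 4.50621e+07.
Running total after k=1: 2.14079e+10.
k=2: B_{4}/(4)! × [f^{(3)}(39) − f^{(3)}(10)] = −1/720 × (7.11828e+06 − 120000) = -9719.83.
Running total after k=2: 2.14079e+10.
k=3: B_{6}/(6)! × [f^{(5)}(39) − f^{(5)}(10)] = 1/30240 × (28080.0 − 7200.00) = 0.690476.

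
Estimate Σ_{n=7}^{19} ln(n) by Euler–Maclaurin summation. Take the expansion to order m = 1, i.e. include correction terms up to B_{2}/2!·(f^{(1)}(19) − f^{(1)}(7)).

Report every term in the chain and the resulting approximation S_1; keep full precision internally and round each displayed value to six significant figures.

∫_7^19 ln(x) dx evaluates to 30.3230.
Endpoint term: (f(7) + f(19))/2 = (1.94591 + 2.94444)/2 = 2.44517.
So far: 32.7681.
Order-1 term: 1/12 · (0.0526316 − 0.142857) = -0.00751880.

S_1 ≈ 32.7606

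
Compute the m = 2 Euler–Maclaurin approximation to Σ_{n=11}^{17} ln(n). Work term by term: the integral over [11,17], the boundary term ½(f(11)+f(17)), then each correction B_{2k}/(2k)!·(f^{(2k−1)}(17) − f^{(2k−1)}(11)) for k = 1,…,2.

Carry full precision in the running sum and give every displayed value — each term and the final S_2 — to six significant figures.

The integral term ∫_11^17 ln(x) dx = 15.7878.
Boundary: ½(f(11) + f(17)) = ½(2.39790 + 2.83321) = 2.61555.
So far: 18.4033.
k=1: B_{2}/(2)! × [f^{(1)}(17) − f^{(1)}(11)] = 1/12 × (0.0588235 − 0.0909091) = -0.00267380.
Running total after k=1: 18.4007.
k=2: B_{4}/(4)! × [f^{(3)}(17) − f^{(3)}(11)] = −1/720 × (0.000407083 − 0.00150263) = 1.52159e-06.

S_2 ≈ 18.4007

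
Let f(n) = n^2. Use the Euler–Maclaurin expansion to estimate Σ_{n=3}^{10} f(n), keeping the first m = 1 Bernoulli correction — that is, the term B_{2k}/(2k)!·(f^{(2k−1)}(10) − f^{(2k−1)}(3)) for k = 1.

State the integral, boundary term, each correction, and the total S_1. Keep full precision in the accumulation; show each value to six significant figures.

The integral term ∫_3^10 x^2 dx = 324.333.
Endpoint term: (f(3) + f(10))/2 = (9.00000 + 100.000)/2 = 54.5000.
So far: 378.833.
Correction k=1: B_{2}/2! · (f^{(1)}(10) − f^{(1)}(3)) = 1/12 · (20.0000 − 6.00000) = 1.16667.

S_1 ≈ 380.000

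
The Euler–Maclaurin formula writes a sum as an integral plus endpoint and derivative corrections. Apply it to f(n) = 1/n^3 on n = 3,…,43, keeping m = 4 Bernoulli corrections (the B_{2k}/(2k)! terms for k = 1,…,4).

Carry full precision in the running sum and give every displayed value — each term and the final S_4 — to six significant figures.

∫_3^43 1/x^3 dx evaluates to 0.0552851.
Boundary: ½(f(3) + f(43)) = ½(0.0370370 + 1.25775e-05) = 0.0185248.
So far: 0.0738099.
Correction k=1: B_{2}/2! · (f^{(1)}(43) − f^{(1)}(3)) = 1/12 · (-8.77501e-07 − (-0.0370370)) = 0.00308635.
After k=1: 0.0768963.
Correction k=2: B_{4}/4! · (f^{(3)}(43) − f^{(3)}(3)) = −1/720 · (-9.49162e-09 − (-0.0823045)) = -0.000114312.
After k=2: 0.0767820.
Correction k=3: B_{6}/6! · (f^{(5)}(43) − f^{(5)}(3)) = 1/30240 · (-2.15602e-10 − (-0.384088)) = 1.27013e-05.
After k=3: 0.0767947.
Correction k=4: B_{8}/8! · (f^{(7)}(43) − f^{(7)}(3)) = −1/1209600 · (-8.39554e-12 − (-3.07270)) = -2.54026e-06.

S_4 ≈ 0.0767921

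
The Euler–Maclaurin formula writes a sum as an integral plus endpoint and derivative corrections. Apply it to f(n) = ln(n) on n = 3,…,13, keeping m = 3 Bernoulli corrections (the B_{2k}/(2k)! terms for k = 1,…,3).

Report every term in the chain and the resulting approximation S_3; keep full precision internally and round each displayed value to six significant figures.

S_3 ≈ 21.8590

∫_3^13 ln(x) dx evaluates to 20.0485.
½[f(3) + f(13)] = ½[1.09861 + 2.56495] = 1.83178.
Integral + boundary = 21.8803.
Correction k=1: B_{2}/2! · (f^{(1)}(13) − f^{(1)}(3)) = 1/12 · (0.0769231 − 0.333333) = -0.0213675.
Running total after k=1: 21.8589.
Correction k=2: B_{4}/4! · (f^{(3)}(13) − f^{(3)}(3)) = −1/720 · (0.000910332 − 0.0740741) = 0.000101616.
Running total after k=2: 21.8590.
Correction k=3: B_{6}/6! · (f^{(5)}(13) − f^{(5)}(3)) = 1/30240 · (6.46390e-05 − 0.0987654) = -3.26392e-06.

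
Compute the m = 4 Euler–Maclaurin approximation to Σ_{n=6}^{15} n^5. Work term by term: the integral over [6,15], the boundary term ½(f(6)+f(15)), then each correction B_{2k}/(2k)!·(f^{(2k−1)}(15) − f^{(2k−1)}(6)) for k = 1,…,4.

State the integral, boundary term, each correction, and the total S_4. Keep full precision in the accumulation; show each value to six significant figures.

S_4 ≈ 2.29478e+06

Integral: ∫_6^15 x^5 dx = 1.89066e+06.
Boundary: ½(f(6) + f(15)) = ½(7776.00 + 759375) = 383576.
Integral + boundary = 2.27424e+06.
Correction k=1: B_{2}/2! · (f^{(1)}(15) − f^{(1)}(6)) = 1/12 · (253125 − 6480.00) = 20553.8.
Partial sum through k=1: 2.29479e+06.
Correction k=2: B_{4}/4! · (f^{(3)}(15) − f^{(3)}(6)) = −1/720 · (13500.0 − 2160.00) = -15.7500.
Partial sum through k=2: 2.29478e+06.
Correction k=3: B_{6}/6! · (f^{(5)}(15) − f^{(5)}(6)) = 1/30240 · (120.000 − 120.000) = 0.00000.
Partial sum through k=3: 2.29478e+06.
Correction k=4: B_{8}/8! · (f^{(7)}(15) − f^{(7)}(6)) = −1/1209600 · (0.00000 − 0.00000) = 0.00000.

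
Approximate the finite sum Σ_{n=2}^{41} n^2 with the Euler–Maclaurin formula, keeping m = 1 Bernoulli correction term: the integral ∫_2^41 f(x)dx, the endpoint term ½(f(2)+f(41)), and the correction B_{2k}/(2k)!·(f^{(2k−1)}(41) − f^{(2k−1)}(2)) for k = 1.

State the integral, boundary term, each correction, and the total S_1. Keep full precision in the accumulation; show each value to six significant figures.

S_1 ≈ 23820.0

Integral: ∫_2^41 x^2 dx = 22971.0.
½[f(2) + f(41)] = ½[4.00000 + 1681.00] = 842.500.
So far: 23813.5.
k=1: B_{2}/(2)! × [f^{(1)}(41) − f^{(1)}(2)] = 1/12 × (82.0000 − 4.00000) = 6.50000.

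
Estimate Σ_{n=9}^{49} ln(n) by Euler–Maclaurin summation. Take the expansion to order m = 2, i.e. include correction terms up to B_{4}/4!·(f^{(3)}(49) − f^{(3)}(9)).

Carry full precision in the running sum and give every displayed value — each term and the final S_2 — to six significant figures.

∫_9^49 ln(x) dx evaluates to 130.924.
Boundary: ½(f(9) + f(49)) = ½(2.19722 + 3.89182) = 3.04452.
So far: 133.969.
k=1: B_{2}/(2)! × [f^{(1)}(49) − f^{(1)}(9)] = 1/12 × (0.0204082 − 0.111111) = -0.00755858.
Running total after k=1: 133.961.
k=2: B_{4}/(4)! × [f^{(3)}(49) − f^{(3)}(9)] = −1/720 × (1.69997e-05 − 0.00274348) = 3.78678e-06.

S_2 ≈ 133.961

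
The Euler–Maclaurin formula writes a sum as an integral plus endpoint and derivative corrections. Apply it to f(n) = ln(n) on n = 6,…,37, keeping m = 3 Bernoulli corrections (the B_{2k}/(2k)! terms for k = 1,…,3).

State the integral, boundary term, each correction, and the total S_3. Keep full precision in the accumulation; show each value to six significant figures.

S_3 ≈ 94.5431

Integral: ∫_6^37 ln(x) dx = 91.8534.
½[f(6) + f(37)] = ½[1.79176 + 3.61092] = 2.70134.
So far: 94.5547.
k=1: B_{2}/(2)! × [f^{(1)}(37) − f^{(1)}(6)] = 1/12 × (0.0270270 − 0.166667) = -0.0116366.
Partial sum through k=1: 94.5431.
k=2: B_{4}/(4)! × [f^{(3)}(37) − f^{(3)}(6)] = −1/720 × (3.94843e-05 − 0.00925926) = 1.28052e-05.
Partial sum through k=2: 94.5431.
k=3: B_{6}/(6)! × [f^{(5)}(37) − f^{(5)}(6)] = 1/30240 × (3.46101e-07 − 0.00308642) = -1.02053e-07.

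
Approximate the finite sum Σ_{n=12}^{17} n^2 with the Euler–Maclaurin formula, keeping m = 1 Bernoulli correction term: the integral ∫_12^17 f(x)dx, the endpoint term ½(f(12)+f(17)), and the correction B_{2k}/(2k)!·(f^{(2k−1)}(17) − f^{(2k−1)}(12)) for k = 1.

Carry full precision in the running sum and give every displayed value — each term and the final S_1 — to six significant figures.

∫_12^17 x^2 dx evaluates to 1061.67.
½[f(12) + f(17)] = ½[144.000 + 289.000] = 216.500.
Running total after boundary: 1278.17.
k=1: B_{2}/(2)! × [f^{(1)}(17) − f^{(1)}(12)] = 1/12 × (34.0000 − 24.0000) = 0.833333.

S_1 ≈ 1279.00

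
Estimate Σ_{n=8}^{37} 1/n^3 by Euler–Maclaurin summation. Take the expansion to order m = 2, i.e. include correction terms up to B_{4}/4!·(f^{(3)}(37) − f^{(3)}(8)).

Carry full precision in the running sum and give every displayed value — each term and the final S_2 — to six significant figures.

S_2 ≈ 0.00849429

∫_8^37 1/x^3 dx evaluates to 0.00744727.
½[f(8) + f(37)] = ½[0.00195312 + 1.97422e-05] = 0.000986434.
Running total after boundary: 0.00843370.
Order-1 term: 1/12 · (-1.60072e-06 − (-0.000732422)) = 6.09018e-05.
After k=1: 0.00849461.
Order-2 term: −1/720 · (-2.33852e-08 − (-0.000228882)) = -3.17859e-07.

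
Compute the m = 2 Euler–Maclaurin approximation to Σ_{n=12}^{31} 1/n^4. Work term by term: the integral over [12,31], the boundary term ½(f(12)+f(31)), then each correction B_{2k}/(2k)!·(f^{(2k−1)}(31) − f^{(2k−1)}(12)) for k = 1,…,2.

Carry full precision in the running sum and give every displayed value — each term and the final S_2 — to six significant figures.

S_2 ≈ 0.000207690

∫_12^31 1/x^4 dx evaluates to 0.000181712.
½[f(12) + f(31)] = ½[4.82253e-05 + 1.08281e-06] = 2.46541e-05.
Integral + boundary = 0.000206366.
k=1: B_{2}/(2)! × [f^{(1)}(31) − f^{(1)}(12)] = 1/12 × (-1.39718e-07 − (-1.60751e-05)) = 1.32795e-06.
Running total after k=1: 0.000207694.
k=2: B_{4}/(4)! × [f^{(3)}(31) − f^{(3)}(12)] = −1/720 × (-4.36164e-09 − (-3.34898e-06)) = -4.64530e-09.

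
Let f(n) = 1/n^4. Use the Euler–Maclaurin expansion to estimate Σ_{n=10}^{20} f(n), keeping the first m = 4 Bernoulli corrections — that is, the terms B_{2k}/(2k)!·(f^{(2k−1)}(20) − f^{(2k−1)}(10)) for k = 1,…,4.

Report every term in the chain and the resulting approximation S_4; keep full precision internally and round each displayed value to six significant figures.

S_4 ≈ 0.000348005

∫_10^20 1/x^4 dx evaluates to 0.000291667.
Boundary: ½(f(10) + f(20)) = ½(0.000100000 + 6.25000e-06) = 5.31250e-05.
Running total after boundary: 0.000344792.
Order-1 term: 1/12 · (-1.25000e-06 − (-4.00000e-05)) = 3.22917e-06.
Partial sum through k=1: 0.000348021.
Order-2 term: −1/720 · (-9.37500e-08 − (-1.20000e-05)) = -1.65365e-08.
Partial sum through k=2: 0.000348004.
Order-3 term: 1/30240 · (-1.31250e-08 − (-6.72000e-06)) = 2.21788e-10.
Partial sum through k=3: 0.000348005.
Order-4 term: −1/1209600 · (-2.95313e-09 − (-6.04800e-06)) = -4.99756e-12.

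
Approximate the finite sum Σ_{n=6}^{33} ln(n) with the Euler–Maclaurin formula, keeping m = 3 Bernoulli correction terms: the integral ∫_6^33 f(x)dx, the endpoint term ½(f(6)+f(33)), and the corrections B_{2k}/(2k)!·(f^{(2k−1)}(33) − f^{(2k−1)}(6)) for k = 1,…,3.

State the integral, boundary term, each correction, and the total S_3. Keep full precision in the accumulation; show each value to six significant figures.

S_3 ≈ 80.2670

The integral term ∫_6^33 ln(x) dx = 77.6342.
½[f(6) + f(33)] = ½[1.79176 + 3.49651] = 2.64413.
Running total after boundary: 80.2783.
k=1: B_{2}/(2)! × [f^{(1)}(33) − f^{(1)}(6)] = 1/12 × (0.0303030 − 0.166667) = -0.0113636.
Running total after k=1: 80.2670.
k=2: B_{4}/(4)! × [f^{(3)}(33) − f^{(3)}(6)] = −1/720 × (5.56529e-05 − 0.00925926) = 1.27828e-05.
Running total after k=2: 80.2670.
k=3: B_{6}/(6)! × [f^{(5)}(33) − f^{(5)}(6)] = 1/30240 × (6.13256e-07 − 0.00308642) = -1.02044e-07.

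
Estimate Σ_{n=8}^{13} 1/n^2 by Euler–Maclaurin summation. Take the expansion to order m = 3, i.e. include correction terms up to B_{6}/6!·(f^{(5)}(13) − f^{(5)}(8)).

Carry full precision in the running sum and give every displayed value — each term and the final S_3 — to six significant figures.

S_3 ≈ 0.0590967

∫_8^13 1/x^2 dx evaluates to 0.0480769.
Endpoint term: (f(8) + f(13))/2 = (0.0156250 + 0.00591716)/2 = 0.0107711.
Integral + boundary = 0.0588480.
Order-1 term: 1/12 · (-0.000910332 − (-0.00390625)) = 0.000249660.
Running total after k=1: 0.0590977.
Order-2 term: −1/720 · (-6.46390e-05 − (-0.000732422)) = -9.27476e-07.
Running total after k=2: 0.0590967.
Order-3 term: 1/30240 · (-1.14744e-05 − (-0.000343323)) = 1.09738e-08.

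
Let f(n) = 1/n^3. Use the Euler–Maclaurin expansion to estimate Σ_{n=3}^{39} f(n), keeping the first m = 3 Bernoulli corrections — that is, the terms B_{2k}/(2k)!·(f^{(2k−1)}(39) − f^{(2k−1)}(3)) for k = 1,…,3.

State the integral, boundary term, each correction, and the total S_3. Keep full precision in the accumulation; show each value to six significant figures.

The integral term ∫_3^39 1/x^3 dx = 0.0552268.
½[f(3) + f(39)] = ½[0.0370370 + 1.68580e-05] = 0.0185269.
So far: 0.0737538.
Correction k=1: B_{2}/2! · (f^{(1)}(39) − f^{(1)}(3)) = 1/12 · (-1.29677e-06 − (-0.0370370)) = 0.00308631.
After k=1: 0.0768401.
Correction k=2: B_{4}/4! · (f^{(3)}(39) − f^{(3)}(3)) = −1/720 · (-1.70515e-08 − (-0.0823045)) = -0.000114312.
After k=2: 0.0767258.
Correction k=3: B_{6}/6! · (f^{(5)}(39) − f^{(5)}(3)) = 1/30240 · (-4.70851e-10 − (-0.384088)) = 1.27013e-05.

S_3 ≈ 0.0767385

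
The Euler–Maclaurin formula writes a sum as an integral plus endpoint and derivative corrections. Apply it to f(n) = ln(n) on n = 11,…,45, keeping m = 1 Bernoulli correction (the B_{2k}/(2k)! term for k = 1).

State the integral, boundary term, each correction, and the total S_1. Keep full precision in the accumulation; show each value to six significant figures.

S_1 ≈ 114.020

Integral: ∫_11^45 ln(x) dx = 110.923.
Endpoint term: (f(11) + f(45))/2 = (2.39790 + 3.80666)/2 = 3.10228.
Integral + boundary = 114.025.
Order-1 term: 1/12 · (0.0222222 − 0.0909091) = -0.00572391.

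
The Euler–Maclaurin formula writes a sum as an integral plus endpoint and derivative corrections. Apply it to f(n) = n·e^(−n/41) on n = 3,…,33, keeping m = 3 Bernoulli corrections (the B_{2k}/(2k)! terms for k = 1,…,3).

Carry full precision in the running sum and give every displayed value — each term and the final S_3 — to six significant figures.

S_3 ≈ 328.791

∫_3^33 x·e^(−x/41) dx evaluates to 320.083.
Boundary: ½(f(3) + f(33)) = ½(2.78833 + 14.7557) = 8.77201.
Running total after boundary: 328.855.
Order-1 term: 1/12 · (0.0872473 − 0.861434) = -0.0645156.
Running total after k=1: 328.791.
Order-2 term: −1/720 · (0.000583898 − 0.00161827) = 1.43663e-06.
Running total after k=2: 328.791.
Order-3 term: 1/30240 · (6.63827e-07 − 1.62052e-06) = -3.16367e-11.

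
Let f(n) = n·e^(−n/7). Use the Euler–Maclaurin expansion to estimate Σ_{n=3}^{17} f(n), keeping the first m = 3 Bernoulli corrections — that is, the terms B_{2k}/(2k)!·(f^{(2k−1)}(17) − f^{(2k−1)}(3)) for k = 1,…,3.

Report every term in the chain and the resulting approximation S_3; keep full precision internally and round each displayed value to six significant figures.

Integral: ∫_3^17 x·e^(−x/7) dx = 30.7894.
½[f(3) + f(17)] = ½[1.95432 + 1.49877] = 1.72654.
So far: 32.5159.
Correction k=1: B_{2}/2! · (f^{(1)}(17) − f^{(1)}(3)) = 1/12 · (-0.125947 − 0.372251) = -0.0415165.
After k=1: 32.4744.
Correction k=2: B_{4}/4! · (f^{(3)}(17) − f^{(3)}(3)) = −1/720 · (0.00102814 − 0.0341863) = 4.60530e-05.
After k=2: 32.4745.
Correction k=3: B_{6}/6! · (f^{(5)}(17) − f^{(5)}(3)) = 1/30240 · (9.44207e-05 − 0.00124032) = -3.78935e-08.

S_3 ≈ 32.4745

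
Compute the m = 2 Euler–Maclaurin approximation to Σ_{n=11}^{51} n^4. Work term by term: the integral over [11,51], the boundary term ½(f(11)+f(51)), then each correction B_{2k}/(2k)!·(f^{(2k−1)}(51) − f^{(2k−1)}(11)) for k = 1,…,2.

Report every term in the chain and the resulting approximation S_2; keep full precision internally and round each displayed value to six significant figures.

S_2 ≈ 7.24065e+07

∫_11^51 x^4 dx evaluates to 6.89728e+07.
Endpoint term: (f(11) + f(51))/2 = (14641.0 + 6.76520e+06)/2 = 3.38992e+06.
So far: 7.23628e+07.
k=1: B_{2}/(2)! × [f^{(1)}(51) − f^{(1)}(11)] = 1/12 × (530604 − 5324.00) = 43773.3.
After k=1: 7.24065e+07.
k=2: B_{4}/(4)! × [f^{(3)}(51) − f^{(3)}(11)] = −1/720 × (1224.00 − 264.000) = -1.33333.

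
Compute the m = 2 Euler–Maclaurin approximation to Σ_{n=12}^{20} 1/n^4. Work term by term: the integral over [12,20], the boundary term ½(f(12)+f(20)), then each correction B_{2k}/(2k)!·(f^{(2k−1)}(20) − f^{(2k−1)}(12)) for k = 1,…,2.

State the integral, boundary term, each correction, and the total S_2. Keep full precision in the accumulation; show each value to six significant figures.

S_2 ≈ 0.000179703

Integral: ∫_12^20 1/x^4 dx = 0.000151235.
Endpoint term: (f(12) + f(20))/2 = (4.82253e-05 + 6.25000e-06)/2 = 2.72377e-05.
Integral + boundary = 0.000178472.
k=1: B_{2}/(2)! × [f^{(1)}(20) − f^{(1)}(12)] = 1/12 × (-1.25000e-06 − (-1.60751e-05)) = 1.23543e-06.
Partial sum through k=1: 0.000179708.
k=2: B_{4}/(4)! × [f^{(3)}(20) − f^{(3)}(12)] = −1/720 × (-9.37500e-08 − (-3.34898e-06)) = -4.52115e-09.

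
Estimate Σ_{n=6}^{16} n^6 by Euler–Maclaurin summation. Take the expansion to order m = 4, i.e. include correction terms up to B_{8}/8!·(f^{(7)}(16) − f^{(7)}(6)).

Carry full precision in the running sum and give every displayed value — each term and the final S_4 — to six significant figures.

The integral term ∫_6^16 x^6 dx = 3.83079e+07.
Boundary: ½(f(6) + f(16)) = ½(46656.0 + 1.67772e+07) = 8.41194e+06.
Running total after boundary: 4.67199e+07.
Correction k=1: B_{2}/2! · (f^{(1)}(16) − f^{(1)}(6)) = 1/12 · (6.29146e+06 − 46656.0) = 520400.
After k=1: 4.72403e+07.
Correction k=2: B_{4}/4! · (f^{(3)}(16) − f^{(3)}(6)) = −1/720 · (491520 − 25920.0) = -646.667.
After k=2: 4.72396e+07.
Correction k=3: B_{6}/6! · (f^{(5)}(16) − f^{(5)}(6)) = 1/30240 · (11520.0 − 4320.00) = 0.238095.
After k=3: 4.72396e+07.
Correction k=4: B_{8}/8! · (f^{(7)}(16) − f^{(7)}(6)) = −1/1209600 · (0.00000 − 0.00000) = 0.00000.

S_4 ≈ 4.72396e+07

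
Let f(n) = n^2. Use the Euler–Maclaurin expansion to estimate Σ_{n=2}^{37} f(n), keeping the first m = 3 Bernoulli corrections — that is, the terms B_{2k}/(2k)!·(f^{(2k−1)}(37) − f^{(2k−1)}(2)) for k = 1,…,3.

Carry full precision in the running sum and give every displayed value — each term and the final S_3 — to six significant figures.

∫_2^37 x^2 dx evaluates to 16881.7.
Endpoint term: (f(2) + f(37))/2 = (4.00000 + 1369.00)/2 = 686.500.
Integral + boundary = 17568.2.
Order-1 term: 1/12 · (74.0000 − 4.00000) = 5.83333.
Running total after k=1: 17574.0.
Order-2 term: −1/720 · (0.00000 − 0.00000) = 0.00000.
Running total after k=2: 17574.0.
Order-3 term: 1/30240 · (0.00000 − 0.00000) = 0.00000.

S_3 ≈ 17574.0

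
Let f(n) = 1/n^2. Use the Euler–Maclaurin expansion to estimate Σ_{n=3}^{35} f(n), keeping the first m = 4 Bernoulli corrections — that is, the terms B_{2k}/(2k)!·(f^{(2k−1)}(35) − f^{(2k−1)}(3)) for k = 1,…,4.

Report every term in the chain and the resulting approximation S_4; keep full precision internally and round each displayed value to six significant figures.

∫_3^35 1/x^2 dx evaluates to 0.304762.
Boundary: ½(f(3) + f(35)) = ½(0.111111 + 0.000816327) = 0.0559637.
So far: 0.360726.
Correction k=1: B_{2}/2! · (f^{(1)}(35) − f^{(1)}(3)) = 1/12 · (-4.66472e-05 − (-0.0740741)) = 0.00616895.
After k=1: 0.366895.
Correction k=2: B_{4}/4! · (f^{(3)}(35) − f^{(3)}(3)) = −1/720 · (-4.56952e-07 − (-0.0987654)) = -0.000137174.
After k=2: 0.366757.
Correction k=3: B_{6}/6! · (f^{(5)}(35) − f^{(5)}(3)) = 1/30240 · (-1.11907e-08 − (-0.329218)) = 1.08868e-05.
After k=3: 0.366768.
Correction k=4: B_{8}/8! · (f^{(7)}(35) − f^{(7)}(3)) = −1/1209600 · (-5.11574e-10 − (-2.04847)) = -1.69351e-06.

S_4 ≈ 0.366767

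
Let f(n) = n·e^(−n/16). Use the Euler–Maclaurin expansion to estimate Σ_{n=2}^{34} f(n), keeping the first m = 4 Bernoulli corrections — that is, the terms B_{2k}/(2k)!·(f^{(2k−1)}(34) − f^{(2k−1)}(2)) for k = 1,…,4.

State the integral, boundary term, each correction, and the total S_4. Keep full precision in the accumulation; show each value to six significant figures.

∫_2^34 x·e^(−x/16) dx evaluates to 158.613.
Boundary: ½(f(2) + f(34)) = ½(1.76499 + 4.06072) = 2.91286.
Running total after boundary: 161.526.
k=1: B_{2}/(2)! × [f^{(1)}(34) − f^{(1)}(2)] = 1/12 × (-0.134362 − 0.772185) = -0.0755456.
Partial sum through k=1: 161.450.
k=2: B_{4}/(4)! × [f^{(3)}(34) − f^{(3)}(2)] = −1/720 × (0.000408218 − 0.00991085) = 1.31981e-05.
Partial sum through k=2: 161.450.
k=3: B_{6}/(6)! × [f^{(5)}(34) − f^{(5)}(2)] = 1/30240 × (5.23941e-06 − 6.56459e-05) = -1.99757e-09.
Partial sum through k=3: 161.450.
k=4: B_{8}/(8)! × [f^{(7)}(34) − f^{(7)}(2)] = −1/1209600 × (3.47040e-08 − 3.61631e-07) = 2.70277e-13.

S_4 ≈ 161.450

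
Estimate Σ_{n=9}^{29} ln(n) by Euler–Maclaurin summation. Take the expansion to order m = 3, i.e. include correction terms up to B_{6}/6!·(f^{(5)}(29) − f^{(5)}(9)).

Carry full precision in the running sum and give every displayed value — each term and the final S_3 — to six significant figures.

Integral: ∫_9^29 ln(x) dx = 57.8766.
Boundary: ½(f(9) + f(29)) = ½(2.19722 + 3.36730) = 2.78226.
So far: 60.6588.
k=1: B_{2}/(2)! × [f^{(1)}(29) − f^{(1)}(9)] = 1/12 × (0.0344828 − 0.111111) = -0.00638570.
After k=1: 60.6524.
k=2: B_{4}/(4)! × [f^{(3)}(29) − f^{(3)}(9)] = −1/720 × (8.20042e-05 − 0.00274348) = 3.69650e-06.
After k=2: 60.6524.
k=3: B_{6}/(6)! × [f^{(5)}(29) − f^{(5)}(9)] = 1/30240 × (1.17010e-06 − 0.000406442) = -1.34019e-08.

S_3 ≈ 60.6524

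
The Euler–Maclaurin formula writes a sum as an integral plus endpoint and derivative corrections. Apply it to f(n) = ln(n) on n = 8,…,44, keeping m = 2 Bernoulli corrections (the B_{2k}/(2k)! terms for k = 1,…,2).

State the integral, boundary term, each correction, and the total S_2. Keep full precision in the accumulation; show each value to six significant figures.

S_2 ≈ 116.792

Integral: ∫_8^44 ln(x) dx = 113.869.
Endpoint term: (f(8) + f(44))/2 = (2.07944 + 3.78419)/2 = 2.93182.
Running total after boundary: 116.801.
Correction k=1: B_{2}/2! · (f^{(1)}(44) − f^{(1)}(8)) = 1/12 · (0.0227273 − 0.125000) = -0.00852273.
Running total after k=1: 116.792.
Correction k=2: B_{4}/4! · (f^{(3)}(44) − f^{(3)}(8)) = −1/720 · (2.34786e-05 − 0.00390625) = 5.39274e-06.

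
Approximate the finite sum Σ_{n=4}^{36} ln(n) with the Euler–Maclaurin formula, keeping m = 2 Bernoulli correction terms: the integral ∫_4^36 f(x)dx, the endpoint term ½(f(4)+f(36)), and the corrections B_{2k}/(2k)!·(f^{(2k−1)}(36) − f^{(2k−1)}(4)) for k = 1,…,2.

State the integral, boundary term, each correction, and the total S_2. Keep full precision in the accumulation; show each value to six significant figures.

The integral term ∫_4^36 ln(x) dx = 91.4615.
½[f(4) + f(36)] = ½[1.38629 + 3.58352] = 2.48491.
Integral + boundary = 93.9464.
Order-1 term: 1/12 · (0.0277778 − 0.250000) = -0.0185185.
After k=1: 93.9279.
Order-2 term: −1/720 · (4.28669e-05 − 0.0312500) = 4.33432e-05.

S_2 ≈ 93.9279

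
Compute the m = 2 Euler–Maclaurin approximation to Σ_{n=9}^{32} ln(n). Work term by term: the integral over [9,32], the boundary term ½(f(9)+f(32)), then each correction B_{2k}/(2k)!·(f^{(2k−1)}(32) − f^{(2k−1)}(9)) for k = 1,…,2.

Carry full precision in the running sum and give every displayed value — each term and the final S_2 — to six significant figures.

The integral term ∫_9^32 ln(x) dx = 68.1285.
½[f(9) + f(32)] = ½[2.19722 + 3.46574] = 2.83148.
Integral + boundary = 70.9600.
k=1: B_{2}/(2)! × [f^{(1)}(32) − f^{(1)}(9)] = 1/12 × (0.0312500 − 0.111111) = -0.00665509.
Running total after k=1: 70.9534.
k=2: B_{4}/(4)! × [f^{(3)}(32) − f^{(3)}(9)] = −1/720 × (6.10352e-05 − 0.00274348) = 3.72562e-06.

S_2 ≈ 70.9534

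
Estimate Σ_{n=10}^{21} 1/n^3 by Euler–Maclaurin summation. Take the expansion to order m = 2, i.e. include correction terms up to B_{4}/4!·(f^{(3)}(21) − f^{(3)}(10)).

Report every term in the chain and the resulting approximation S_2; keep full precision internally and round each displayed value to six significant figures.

∫_10^21 1/x^3 dx evaluates to 0.00386621.
Boundary: ½(f(10) + f(21)) = ½(0.00100000 + 0.000107980) = 0.000553990.
Running total after boundary: 0.00442020.
Correction k=1: B_{2}/2! · (f^{(1)}(21) − f^{(1)}(10)) = 1/12 · (-1.54257e-05 − (-0.000300000)) = 2.37145e-05.
After k=1: 0.00444392.
Correction k=2: B_{4}/4! · (f^{(3)}(21) − f^{(3)}(10)) = −1/720 · (-6.99577e-07 − (-6.00000e-05)) = -8.23617e-08.

S_2 ≈ 0.00444384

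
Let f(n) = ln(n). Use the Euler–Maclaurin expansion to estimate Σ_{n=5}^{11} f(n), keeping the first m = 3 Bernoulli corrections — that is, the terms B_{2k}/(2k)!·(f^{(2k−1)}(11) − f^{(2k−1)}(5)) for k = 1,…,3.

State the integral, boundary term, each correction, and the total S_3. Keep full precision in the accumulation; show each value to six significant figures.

The integral term ∫_5^11 ln(x) dx = 12.3297.
Boundary: ½(f(5) + f(11)) = ½(1.60944 + 2.39790) = 2.00367.
Running total after boundary: 14.3333.
Order-1 term: 1/12 · (0.0909091 − 0.200000) = -0.00909091.
Partial sum through k=1: 14.3242.
Order-2 term: −1/720 · (0.00150263 − 0.0160000) = 2.01352e-05.
Partial sum through k=2: 14.3243.
Order-3 term: 1/30240 · (0.000149021 − 0.00768000) = -2.49040e-07.

S_3 ≈ 14.3243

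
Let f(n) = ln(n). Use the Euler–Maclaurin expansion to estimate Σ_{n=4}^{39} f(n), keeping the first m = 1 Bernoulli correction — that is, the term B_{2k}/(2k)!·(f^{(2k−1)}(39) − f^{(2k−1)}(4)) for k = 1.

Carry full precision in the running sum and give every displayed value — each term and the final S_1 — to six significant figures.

S_1 ≈ 104.840

The integral term ∫_4^39 ln(x) dx = 102.334.
Endpoint term: (f(4) + f(39))/2 = (1.38629 + 3.66356)/2 = 2.52493.
Running total after boundary: 104.859.
k=1: B_{2}/(2)! × [f^{(1)}(39) − f^{(1)}(4)] = 1/12 × (0.0256410 − 0.250000) = -0.0186966.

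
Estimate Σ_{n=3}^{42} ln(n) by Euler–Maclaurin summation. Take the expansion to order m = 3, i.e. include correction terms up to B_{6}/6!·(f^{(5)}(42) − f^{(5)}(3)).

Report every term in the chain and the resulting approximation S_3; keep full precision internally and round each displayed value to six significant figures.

∫_3^42 ln(x) dx evaluates to 114.686.
Endpoint term: (f(3) + f(42))/2 = (1.09861 + 3.73767)/2 = 2.41814.
So far: 117.104.
Correction k=1: B_{2}/2! · (f^{(1)}(42) − f^{(1)}(3)) = 1/12 · (0.0238095 − 0.333333) = -0.0257937.
Running total after k=1: 117.079.
Correction k=2: B_{4}/4! · (f^{(3)}(42) − f^{(3)}(3)) = −1/720 · (2.69949e-05 − 0.0740741) = 0.000102843.
Running total after k=2: 117.079.
Correction k=3: B_{6}/6! · (f^{(5)}(42) − f^{(5)}(3)) = 1/30240 · (1.83639e-07 − 0.0987654) = -3.26605e-06.

S_3 ≈ 117.079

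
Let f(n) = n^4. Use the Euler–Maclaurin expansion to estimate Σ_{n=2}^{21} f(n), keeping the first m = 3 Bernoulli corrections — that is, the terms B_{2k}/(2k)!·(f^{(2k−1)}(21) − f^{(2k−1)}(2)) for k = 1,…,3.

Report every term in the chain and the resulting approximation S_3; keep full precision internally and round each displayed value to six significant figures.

S_3 ≈ 917146

The integral term ∫_2^21 x^4 dx = 816814.
Boundary: ½(f(2) + f(21)) = ½(16.0000 + 194481) = 97248.5.
Running total after boundary: 914062.
Order-1 term: 1/12 · (37044.0 − 32.0000) = 3084.33.
Running total after k=1: 917147.
Order-2 term: −1/720 · (504.000 − 48.0000) = -0.633333.
Running total after k=2: 917146.
Order-3 term: 1/30240 · (0.00000 − 0.00000) = 0.00000.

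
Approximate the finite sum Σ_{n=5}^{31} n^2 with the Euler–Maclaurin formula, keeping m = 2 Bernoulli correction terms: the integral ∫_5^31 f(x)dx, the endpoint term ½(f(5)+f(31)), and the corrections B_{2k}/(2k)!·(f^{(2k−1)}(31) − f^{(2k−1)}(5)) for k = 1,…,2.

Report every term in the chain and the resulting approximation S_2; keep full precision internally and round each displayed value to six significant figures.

Integral: ∫_5^31 x^2 dx = 9888.67.
Endpoint term: (f(5) + f(31))/2 = (25.0000 + 961.000)/2 = 493.000.
Integral + boundary = 10381.7.
Order-1 term: 1/12 · (62.0000 − 10.0000) = 4.33333.
After k=1: 10386.0.
Order-2 term: −1/720 · (0.00000 − 0.00000) = 0.00000.

S_2 ≈ 10386.0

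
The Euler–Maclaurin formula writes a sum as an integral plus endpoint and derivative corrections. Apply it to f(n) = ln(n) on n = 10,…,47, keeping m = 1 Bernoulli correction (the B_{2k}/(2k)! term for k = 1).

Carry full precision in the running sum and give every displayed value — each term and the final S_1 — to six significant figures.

Integral: ∫_10^47 ln(x) dx = 120.931.
Endpoint term: (f(10) + f(47))/2 = (2.30259 + 3.85015)/2 = 3.07637.
So far: 124.007.
k=1: B_{2}/(2)! × [f^{(1)}(47) − f^{(1)}(10)] = 1/12 × (0.0212766 − 0.100000) = -0.00656028.

S_1 ≈ 124.001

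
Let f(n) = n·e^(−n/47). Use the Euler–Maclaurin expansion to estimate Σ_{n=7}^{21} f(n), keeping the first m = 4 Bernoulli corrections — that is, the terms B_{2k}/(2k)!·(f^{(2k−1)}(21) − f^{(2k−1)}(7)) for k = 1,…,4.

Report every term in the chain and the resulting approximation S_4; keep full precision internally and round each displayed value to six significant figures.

S_4 ≈ 152.129

The integral term ∫_7^21 x·e^(−x/47) dx = 142.428.
½[f(7) + f(21)] = ½[6.03137 + 13.4330] = 9.73218.
Integral + boundary = 152.160.
Correction k=1: B_{2}/2! · (f^{(1)}(21) − f^{(1)}(7)) = 1/12 · (0.353858 − 0.733297) = -0.0316199.
After k=1: 152.129.
Correction k=2: B_{4}/4! · (f^{(3)}(21) − f^{(3)}(7)) = −1/720 · (0.000739335 − 0.00111206) = 5.17677e-07.
After k=2: 152.129.
Correction k=3: B_{6}/6! · (f^{(5)}(21) − f^{(5)}(7)) = 1/30240 · (5.96868e-07 − 8.56571e-07) = -8.58808e-12.
After k=3: 152.129.
Correction k=4: B_{8}/8! · (f^{(7)}(21) − f^{(7)}(7)) = −1/1209600 · (3.88883e-10 − 5.47632e-10) = 1.31241e-16.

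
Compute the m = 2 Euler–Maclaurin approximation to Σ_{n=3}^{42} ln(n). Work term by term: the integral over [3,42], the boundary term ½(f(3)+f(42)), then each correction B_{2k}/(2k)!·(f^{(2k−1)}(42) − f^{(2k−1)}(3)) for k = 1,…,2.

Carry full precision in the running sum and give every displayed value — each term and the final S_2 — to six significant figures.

Integral: ∫_3^42 ln(x) dx = 114.686.
Endpoint term: (f(3) + f(42))/2 = (1.09861 + 3.73767)/2 = 2.41814.
So far: 117.104.
Order-1 term: 1/12 · (0.0238095 − 0.333333) = -0.0257937.
Running total after k=1: 117.079.
Order-2 term: −1/720 · (2.69949e-05 − 0.0740741) = 0.000102843.

S_2 ≈ 117.079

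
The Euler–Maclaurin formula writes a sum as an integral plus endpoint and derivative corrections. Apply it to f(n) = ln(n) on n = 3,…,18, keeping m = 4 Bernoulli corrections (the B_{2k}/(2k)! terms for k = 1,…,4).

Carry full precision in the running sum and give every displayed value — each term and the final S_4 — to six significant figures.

The integral term ∫_3^18 ln(x) dx = 33.7309.
Boundary: ½(f(3) + f(18)) = ½(1.09861 + 2.89037) = 1.99449.
Integral + boundary = 35.7253.
Correction k=1: B_{2}/2! · (f^{(1)}(18) − f^{(1)}(3)) = 1/12 · (0.0555556 − 0.333333) = -0.0231481.
Partial sum through k=1: 35.7022.
Correction k=2: B_{4}/4! · (f^{(3)}(18) − f^{(3)}(3)) = −1/720 · (0.000342936 − 0.0740741) = 0.000102404.
Partial sum through k=2: 35.7023.
Correction k=3: B_{6}/6! · (f^{(5)}(18) − f^{(5)}(3)) = 1/30240 · (1.27013e-05 − 0.0987654) = -3.26563e-06.
Partial sum through k=3: 35.7023.
Correction k=4: B_{8}/8! · (f^{(7)}(18) − f^{(7)}(3)) = −1/1209600 · (1.17605e-06 − 0.329218) = 2.72170e-07.

S_4 ≈ 35.7023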